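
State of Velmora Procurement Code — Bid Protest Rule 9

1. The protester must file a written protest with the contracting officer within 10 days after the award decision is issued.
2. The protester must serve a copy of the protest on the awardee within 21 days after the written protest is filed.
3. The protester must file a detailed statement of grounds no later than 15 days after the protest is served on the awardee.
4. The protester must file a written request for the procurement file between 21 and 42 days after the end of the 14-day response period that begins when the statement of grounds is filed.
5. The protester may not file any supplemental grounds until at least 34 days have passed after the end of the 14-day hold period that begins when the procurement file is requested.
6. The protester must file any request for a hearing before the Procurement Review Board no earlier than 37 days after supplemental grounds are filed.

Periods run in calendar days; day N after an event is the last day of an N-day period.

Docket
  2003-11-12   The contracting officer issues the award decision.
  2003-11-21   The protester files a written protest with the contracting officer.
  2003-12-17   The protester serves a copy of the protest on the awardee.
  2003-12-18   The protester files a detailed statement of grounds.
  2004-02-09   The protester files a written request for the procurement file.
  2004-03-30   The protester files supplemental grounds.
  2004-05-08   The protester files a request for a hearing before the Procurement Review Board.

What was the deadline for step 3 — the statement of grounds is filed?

2004-01-01

Step 3 runs from 2003-12-17, when the protest is served on the awardee. 15 days after 2003-12-17 is 2004-01-01.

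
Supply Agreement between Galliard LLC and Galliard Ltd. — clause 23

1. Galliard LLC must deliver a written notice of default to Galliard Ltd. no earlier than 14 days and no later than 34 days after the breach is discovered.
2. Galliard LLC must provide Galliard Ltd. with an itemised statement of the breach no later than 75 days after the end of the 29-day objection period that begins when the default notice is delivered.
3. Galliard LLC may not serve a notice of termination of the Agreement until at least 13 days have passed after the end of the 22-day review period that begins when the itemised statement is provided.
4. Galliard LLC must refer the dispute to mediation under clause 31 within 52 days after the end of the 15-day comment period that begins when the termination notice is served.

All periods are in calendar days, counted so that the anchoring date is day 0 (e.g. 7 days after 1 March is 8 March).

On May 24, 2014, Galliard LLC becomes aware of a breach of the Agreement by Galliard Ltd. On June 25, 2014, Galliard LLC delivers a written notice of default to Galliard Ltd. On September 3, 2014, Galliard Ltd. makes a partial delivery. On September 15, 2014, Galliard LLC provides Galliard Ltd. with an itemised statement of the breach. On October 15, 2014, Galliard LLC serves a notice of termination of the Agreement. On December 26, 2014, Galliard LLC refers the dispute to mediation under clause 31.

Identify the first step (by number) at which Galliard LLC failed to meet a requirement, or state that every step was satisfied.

Step 3

(1) the permitted window runs from May 24, 2014 + 14 = June 7, 2014 to May 24, 2014 + 34 = June 27, 2014; done June 25, 2014 — within the window.
(2) due by July 24, 2014 + 75 days = October 7, 2014; done September 15, 2014 — timely.
(3) permitted from October 7, 2014 + 13 days = October 20, 2014 onward; October 15, 2014 is 5 days before the earliest permitted date.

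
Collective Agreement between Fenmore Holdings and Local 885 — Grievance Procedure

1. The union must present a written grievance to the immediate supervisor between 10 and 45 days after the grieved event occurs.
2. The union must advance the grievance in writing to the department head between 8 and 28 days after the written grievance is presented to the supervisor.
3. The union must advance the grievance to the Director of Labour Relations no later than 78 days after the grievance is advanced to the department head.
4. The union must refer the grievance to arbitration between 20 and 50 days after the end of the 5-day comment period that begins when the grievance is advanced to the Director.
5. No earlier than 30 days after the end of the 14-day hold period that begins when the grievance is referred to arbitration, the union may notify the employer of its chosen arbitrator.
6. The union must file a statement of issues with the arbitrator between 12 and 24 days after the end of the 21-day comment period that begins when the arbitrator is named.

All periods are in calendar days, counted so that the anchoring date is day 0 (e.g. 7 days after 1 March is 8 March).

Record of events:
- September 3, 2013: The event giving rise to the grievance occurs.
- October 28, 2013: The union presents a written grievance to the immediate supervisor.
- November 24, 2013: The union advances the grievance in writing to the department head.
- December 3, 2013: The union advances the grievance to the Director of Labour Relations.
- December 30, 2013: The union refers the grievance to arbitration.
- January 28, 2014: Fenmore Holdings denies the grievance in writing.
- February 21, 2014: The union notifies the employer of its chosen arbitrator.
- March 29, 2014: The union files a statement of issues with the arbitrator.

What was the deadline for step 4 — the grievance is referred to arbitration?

January 27, 2014

The grievance is advanced to the Director on December 3, 2013; the 5-day comment period therefore ends December 8, 2013, and step 4 runs from that date. The window is 20–50 days after December 8, 2013; it closes on January 27, 2014.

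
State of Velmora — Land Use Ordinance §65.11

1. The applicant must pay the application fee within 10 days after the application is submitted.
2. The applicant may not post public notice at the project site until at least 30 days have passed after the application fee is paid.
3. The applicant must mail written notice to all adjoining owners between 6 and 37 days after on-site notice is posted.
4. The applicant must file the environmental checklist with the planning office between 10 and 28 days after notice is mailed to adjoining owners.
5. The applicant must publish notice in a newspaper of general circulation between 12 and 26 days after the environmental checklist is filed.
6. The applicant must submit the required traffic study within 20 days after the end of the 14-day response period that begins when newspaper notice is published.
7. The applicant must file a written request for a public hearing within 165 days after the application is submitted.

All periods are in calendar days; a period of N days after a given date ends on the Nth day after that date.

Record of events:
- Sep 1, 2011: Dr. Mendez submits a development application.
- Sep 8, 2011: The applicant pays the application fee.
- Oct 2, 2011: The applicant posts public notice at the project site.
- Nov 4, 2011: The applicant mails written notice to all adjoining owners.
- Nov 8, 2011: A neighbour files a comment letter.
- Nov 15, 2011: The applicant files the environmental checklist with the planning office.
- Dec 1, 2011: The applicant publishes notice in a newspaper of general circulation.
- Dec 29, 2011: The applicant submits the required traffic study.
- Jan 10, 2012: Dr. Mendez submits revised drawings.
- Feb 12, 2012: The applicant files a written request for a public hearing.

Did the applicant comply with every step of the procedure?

No

Step 1 — counting 10 days from Sep 1, 2011 (when the application is submitted) gives a deadline of Sep 11, 2011; Sep 8, 2011 is within that limit.
Step 2 — must wait 30 days from Sep 8, 2011 (when the application fee is paid), so not before Oct 8, 2011; Oct 2, 2011 is 6 days before the earliest permitted date.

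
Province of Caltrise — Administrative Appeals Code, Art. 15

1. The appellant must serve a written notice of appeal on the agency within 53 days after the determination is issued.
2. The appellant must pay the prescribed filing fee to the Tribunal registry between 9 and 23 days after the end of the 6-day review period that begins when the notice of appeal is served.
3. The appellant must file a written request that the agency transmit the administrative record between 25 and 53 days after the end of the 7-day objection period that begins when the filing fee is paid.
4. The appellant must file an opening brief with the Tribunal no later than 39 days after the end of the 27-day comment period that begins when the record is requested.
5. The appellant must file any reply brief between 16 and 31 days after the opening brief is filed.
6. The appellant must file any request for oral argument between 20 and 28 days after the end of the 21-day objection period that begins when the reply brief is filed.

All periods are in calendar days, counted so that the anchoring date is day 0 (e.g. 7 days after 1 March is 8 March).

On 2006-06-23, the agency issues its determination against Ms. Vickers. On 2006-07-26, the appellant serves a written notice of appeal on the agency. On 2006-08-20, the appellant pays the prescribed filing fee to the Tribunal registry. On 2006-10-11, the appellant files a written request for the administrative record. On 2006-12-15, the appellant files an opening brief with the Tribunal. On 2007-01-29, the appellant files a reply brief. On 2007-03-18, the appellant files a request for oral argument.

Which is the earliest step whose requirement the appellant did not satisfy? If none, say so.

Step 5

Step 1: 53 days after 2006-06-23 (when the determination is issued) is 2006-08-15; done 2006-07-26 — timely.
Step 2: the window is 9–23 days after 2006-08-01 (end of the 6-day review period, which began when the notice of appeal is served on 2006-07-26), so 2006-08-10 through 2006-08-24; 2006-08-20 falls inside that range.
Step 3: the window is 25–53 days after 2006-08-27 (end of the 7-day objection period, which began when the filing fee is paid on 2006-08-20), so 2006-09-21 through 2006-10-19; done 2006-10-11, which is between those dates.
Step 4: 39 days after 2006-11-07 (end of the 27-day comment period, which began when the record is requested on 2006-10-11) is 2006-12-16; done 2006-12-15 — timely.
Step 5: the window is 16–31 days after 2006-12-15 (when the opening brief is filed), so 2006-12-31 through 2007-01-15; 2007-01-29 is 14 days past the end of the window.
Later steps need not be reached.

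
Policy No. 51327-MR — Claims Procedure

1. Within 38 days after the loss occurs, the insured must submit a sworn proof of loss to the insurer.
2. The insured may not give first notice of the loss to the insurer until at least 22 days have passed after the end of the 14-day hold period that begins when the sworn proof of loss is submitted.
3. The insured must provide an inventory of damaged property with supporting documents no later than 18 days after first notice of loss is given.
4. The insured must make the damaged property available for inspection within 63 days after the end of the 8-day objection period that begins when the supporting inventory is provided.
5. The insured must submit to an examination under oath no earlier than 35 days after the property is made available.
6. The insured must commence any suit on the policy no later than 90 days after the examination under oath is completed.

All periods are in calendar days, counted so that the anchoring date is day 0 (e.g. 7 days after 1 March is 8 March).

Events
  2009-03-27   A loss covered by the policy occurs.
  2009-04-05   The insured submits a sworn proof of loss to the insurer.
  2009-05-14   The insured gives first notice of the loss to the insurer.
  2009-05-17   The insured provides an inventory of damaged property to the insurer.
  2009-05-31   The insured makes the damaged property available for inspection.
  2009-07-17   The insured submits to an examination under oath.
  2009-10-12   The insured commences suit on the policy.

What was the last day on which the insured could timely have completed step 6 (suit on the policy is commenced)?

2009-10-15

Step 6 runs from 2009-07-17, when the examination under oath is completed. 90 days after 2009-07-17 is 2009-10-15.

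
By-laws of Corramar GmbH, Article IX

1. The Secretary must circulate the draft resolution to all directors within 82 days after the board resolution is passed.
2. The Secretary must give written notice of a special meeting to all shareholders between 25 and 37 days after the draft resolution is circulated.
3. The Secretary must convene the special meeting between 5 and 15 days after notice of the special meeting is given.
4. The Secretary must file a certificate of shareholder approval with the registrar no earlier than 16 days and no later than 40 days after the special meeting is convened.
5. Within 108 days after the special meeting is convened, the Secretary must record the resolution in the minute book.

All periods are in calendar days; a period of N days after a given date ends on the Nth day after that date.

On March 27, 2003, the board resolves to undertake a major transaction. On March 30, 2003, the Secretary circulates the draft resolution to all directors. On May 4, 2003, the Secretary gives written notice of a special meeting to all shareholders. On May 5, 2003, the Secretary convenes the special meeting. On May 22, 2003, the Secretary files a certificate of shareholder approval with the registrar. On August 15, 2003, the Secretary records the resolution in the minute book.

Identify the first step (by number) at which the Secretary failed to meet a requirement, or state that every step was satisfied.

Step 1: 82 days after March 27, 2003 (when the board resolution is passed) is June 17, 2003; March 30, 2003 is within that limit.
Step 2: the window is 25–37 days after March 30, 2003 (when the draft resolution is circulated), so April 24, 2003 through May 6, 2003; done May 4, 2003, which is between those dates.
Step 3: the window is 5–15 days after May 4, 2003 (when notice of the special meeting is given), so May 9, 2003 through May 19, 2003; done May 5, 2003 — 4 days before the window opened.
Later steps need not be reached.

Step 3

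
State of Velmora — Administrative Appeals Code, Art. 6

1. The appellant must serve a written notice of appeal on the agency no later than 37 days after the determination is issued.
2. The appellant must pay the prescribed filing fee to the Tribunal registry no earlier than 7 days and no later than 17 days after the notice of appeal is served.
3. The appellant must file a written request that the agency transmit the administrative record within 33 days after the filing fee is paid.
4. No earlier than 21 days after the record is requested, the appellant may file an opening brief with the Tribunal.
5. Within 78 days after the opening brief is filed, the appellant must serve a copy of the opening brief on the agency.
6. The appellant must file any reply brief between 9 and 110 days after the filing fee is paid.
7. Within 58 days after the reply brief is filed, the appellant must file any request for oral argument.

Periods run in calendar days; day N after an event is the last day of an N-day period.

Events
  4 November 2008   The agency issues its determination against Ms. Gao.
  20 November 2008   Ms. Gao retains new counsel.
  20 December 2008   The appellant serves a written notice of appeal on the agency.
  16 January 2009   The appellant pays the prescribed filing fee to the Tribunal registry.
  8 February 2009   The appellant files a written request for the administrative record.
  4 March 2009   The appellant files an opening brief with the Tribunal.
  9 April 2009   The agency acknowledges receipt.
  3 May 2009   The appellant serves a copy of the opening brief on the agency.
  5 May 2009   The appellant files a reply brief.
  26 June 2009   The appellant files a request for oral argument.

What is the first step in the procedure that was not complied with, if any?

Step 1: 37 days after 4 November 2008 (when the determination is issued) is 11 December 2008; not done until 20 December 2008, 9 days after the deadline.

Step 1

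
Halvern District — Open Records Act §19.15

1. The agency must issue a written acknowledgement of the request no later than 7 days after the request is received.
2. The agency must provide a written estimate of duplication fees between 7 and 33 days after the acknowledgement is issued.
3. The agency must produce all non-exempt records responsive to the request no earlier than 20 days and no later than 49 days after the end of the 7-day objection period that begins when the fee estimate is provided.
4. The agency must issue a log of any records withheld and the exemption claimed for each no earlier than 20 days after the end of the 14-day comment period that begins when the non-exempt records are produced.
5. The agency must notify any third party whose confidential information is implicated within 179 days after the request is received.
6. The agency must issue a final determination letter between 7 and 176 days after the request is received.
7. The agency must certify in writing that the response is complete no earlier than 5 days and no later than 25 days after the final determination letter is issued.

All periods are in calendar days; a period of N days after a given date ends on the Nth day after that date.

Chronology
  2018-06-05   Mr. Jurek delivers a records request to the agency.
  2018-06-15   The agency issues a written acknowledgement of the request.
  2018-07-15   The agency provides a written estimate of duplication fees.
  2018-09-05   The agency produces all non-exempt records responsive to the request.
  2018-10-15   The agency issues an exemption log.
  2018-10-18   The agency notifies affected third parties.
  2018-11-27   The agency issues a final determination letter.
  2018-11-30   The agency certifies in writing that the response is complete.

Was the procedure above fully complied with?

Step 1 — counting 7 days from 2018-06-05 (when the request is received) gives a deadline of 2018-06-12; 2018-06-15 misses that deadline by 3 days.

No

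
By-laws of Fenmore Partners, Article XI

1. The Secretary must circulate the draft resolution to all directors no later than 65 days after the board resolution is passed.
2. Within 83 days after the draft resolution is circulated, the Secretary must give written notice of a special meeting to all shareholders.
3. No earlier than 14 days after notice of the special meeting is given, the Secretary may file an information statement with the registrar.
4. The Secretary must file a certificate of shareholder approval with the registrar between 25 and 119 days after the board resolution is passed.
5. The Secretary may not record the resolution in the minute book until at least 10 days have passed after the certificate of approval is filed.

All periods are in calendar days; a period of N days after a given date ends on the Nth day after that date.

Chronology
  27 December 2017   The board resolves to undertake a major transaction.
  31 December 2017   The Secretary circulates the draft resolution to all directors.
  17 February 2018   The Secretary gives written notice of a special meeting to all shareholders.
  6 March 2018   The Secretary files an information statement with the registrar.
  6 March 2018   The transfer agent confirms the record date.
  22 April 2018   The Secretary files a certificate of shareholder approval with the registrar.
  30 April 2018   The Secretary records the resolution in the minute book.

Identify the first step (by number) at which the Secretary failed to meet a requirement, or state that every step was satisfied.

Step 5

Step 1 — counting 65 days from 27 December 2017 (when the board resolution is passed) gives a deadline of 2 March 2018; 31 December 2017 is within that limit.
Step 2 — counting 83 days from 31 December 2017 (when the draft resolution is circulated) gives a deadline of 24 March 2018; done 17 February 2018 — timely.
Step 3 — must wait 14 days from 17 February 2018 (when notice of the special meeting is given), so not before 3 March 2018; done 6 March 2018, after the minimum wait.
Step 4 — 25 and 119 days from 27 December 2017 (when the board resolution is passed) are 21 January 2018 and 25 April 2018 respectively; done 22 April 2018, which is between those dates.
Step 5 — must wait 10 days from 22 April 2018 (when the certificate of approval is filed), so not before 2 May 2018; acted on 30 April 2018, 2 days prematurely.
Later steps need not be reached.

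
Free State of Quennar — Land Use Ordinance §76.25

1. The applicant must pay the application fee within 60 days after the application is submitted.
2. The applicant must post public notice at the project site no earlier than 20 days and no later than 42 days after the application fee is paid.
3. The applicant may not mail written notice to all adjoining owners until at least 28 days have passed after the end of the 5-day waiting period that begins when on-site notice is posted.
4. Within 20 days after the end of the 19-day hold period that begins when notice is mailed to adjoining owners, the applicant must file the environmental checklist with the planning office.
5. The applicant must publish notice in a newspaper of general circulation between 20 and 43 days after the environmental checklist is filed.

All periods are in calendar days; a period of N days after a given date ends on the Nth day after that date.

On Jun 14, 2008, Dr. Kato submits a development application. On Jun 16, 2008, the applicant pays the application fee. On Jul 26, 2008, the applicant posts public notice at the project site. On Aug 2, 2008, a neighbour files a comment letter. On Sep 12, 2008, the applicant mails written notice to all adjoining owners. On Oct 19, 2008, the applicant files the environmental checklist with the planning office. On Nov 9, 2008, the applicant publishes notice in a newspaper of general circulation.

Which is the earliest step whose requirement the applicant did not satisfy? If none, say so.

Step 1: 60 days after Jun 14, 2008 (when the application is submitted) is Aug 13, 2008; completed Jun 16, 2008, before the deadline.
Step 2: the window is 20–42 days after Jun 16, 2008 (when the application fee is paid), so Jul 6, 2008 through Jul 28, 2008; Jul 26, 2008 falls inside that range.
Step 3: the earliest permitted date is 28 days after Jul 31, 2008 (end of the 5-day waiting period, which began when on-site notice is posted on Jul 26, 2008), i.e. Aug 28, 2008; done Sep 12, 2008, after the minimum wait.
Step 4: 20 days after Oct 1, 2008 (end of the 19-day hold period, which began when notice is mailed to adjoining owners on Sep 12, 2008) is Oct 21, 2008; completed Oct 19, 2008, before the deadline.
Step 5: the window is 20–43 days after Oct 19, 2008 (when the environmental checklist is filed), so Nov 8, 2008 through Dec 1, 2008; done Nov 9, 2008 — within the window.

None — every step was satisfied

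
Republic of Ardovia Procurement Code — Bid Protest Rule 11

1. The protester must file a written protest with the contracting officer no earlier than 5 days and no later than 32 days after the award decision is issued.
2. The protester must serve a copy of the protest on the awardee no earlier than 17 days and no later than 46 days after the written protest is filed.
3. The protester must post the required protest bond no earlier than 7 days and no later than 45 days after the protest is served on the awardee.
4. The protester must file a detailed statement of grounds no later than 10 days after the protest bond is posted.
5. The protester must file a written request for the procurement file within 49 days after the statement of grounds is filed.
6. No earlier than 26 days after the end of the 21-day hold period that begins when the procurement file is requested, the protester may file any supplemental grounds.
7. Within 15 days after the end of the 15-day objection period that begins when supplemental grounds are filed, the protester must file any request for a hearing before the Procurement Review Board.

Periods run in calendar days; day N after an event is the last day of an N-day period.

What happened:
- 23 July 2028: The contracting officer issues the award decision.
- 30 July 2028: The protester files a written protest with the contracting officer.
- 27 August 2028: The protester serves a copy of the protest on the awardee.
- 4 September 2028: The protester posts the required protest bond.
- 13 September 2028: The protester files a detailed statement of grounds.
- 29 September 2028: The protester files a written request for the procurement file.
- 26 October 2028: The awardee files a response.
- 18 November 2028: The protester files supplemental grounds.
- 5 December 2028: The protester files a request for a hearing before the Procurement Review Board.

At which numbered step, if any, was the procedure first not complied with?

(1) the permitted window runs from 23 July 2028 + 5 = 28 July 2028 to 23 July 2028 + 32 = 24 August 2028; done 30 July 2028 — within the window.
(2) the permitted window runs from 30 July 2028 + 17 = 16 August 2028 to 30 July 2028 + 46 = 14 September 2028; 27 August 2028 falls inside that range.
(3) the permitted window runs from 27 August 2028 + 7 = 3 September 2028 to 27 August 2028 + 45 = 11 October 2028; 4 September 2028 falls inside that range.
(4) due by 4 September 2028 + 10 days = 14 September 2028; 13 September 2028 is within that limit.
(5) due by 13 September 2028 + 49 days = 1 November 2028; completed 29 September 2028, before the deadline.
(6) permitted from 20 October 2028 + 26 days = 15 November 2028 onward; done 18 November 2028 — permitted.
(7) due by 3 December 2028 + 15 days = 18 December 2028; completed 5 December 2028, before the deadline.

None — every step was satisfied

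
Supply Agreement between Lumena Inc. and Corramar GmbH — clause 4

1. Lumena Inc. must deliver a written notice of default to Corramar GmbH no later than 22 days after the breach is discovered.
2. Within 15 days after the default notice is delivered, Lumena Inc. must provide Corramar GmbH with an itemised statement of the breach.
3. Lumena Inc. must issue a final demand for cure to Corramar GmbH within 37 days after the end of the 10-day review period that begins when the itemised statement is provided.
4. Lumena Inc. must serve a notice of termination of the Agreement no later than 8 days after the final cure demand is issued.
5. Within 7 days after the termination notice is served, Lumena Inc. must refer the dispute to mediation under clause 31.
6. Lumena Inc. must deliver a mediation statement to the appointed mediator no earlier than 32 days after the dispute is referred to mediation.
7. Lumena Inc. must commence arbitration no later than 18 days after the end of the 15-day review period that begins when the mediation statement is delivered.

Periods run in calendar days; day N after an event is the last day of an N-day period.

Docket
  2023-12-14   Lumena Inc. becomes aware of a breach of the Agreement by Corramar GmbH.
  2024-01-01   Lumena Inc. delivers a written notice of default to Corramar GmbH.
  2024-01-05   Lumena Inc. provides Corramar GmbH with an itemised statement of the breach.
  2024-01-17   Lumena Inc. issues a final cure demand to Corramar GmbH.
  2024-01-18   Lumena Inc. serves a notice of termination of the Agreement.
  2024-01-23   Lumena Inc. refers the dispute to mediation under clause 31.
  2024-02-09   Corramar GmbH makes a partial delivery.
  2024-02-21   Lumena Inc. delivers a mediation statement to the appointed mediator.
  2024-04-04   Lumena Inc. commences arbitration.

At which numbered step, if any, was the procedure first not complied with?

Step 6

Step 1: 22 days after 2023-12-14 (when the breach is discovered) is 2024-01-05; 2024-01-01 is within that limit.
Step 2: 15 days after 2024-01-01 (when the default notice is delivered) is 2024-01-16; 2024-01-05 is within that limit.
Step 3: 37 days after 2024-01-15 (end of the 10-day review period, which began when the itemised statement is provided on 2024-01-05) is 2024-02-21; done 2024-01-17 — timely.
Step 4: 8 days after 2024-01-17 (when the final cure demand is issued) is 2024-01-25; done 2024-01-18 — timely.
Step 5: 7 days after 2024-01-18 (when the termination notice is served) is 2024-01-25; 2024-01-23 is within that limit.
Step 6: the earliest permitted date is 32 days after 2024-01-23 (when the dispute is referred to mediation), i.e. 2024-02-24; 2024-02-21 is 3 days before the earliest permitted date.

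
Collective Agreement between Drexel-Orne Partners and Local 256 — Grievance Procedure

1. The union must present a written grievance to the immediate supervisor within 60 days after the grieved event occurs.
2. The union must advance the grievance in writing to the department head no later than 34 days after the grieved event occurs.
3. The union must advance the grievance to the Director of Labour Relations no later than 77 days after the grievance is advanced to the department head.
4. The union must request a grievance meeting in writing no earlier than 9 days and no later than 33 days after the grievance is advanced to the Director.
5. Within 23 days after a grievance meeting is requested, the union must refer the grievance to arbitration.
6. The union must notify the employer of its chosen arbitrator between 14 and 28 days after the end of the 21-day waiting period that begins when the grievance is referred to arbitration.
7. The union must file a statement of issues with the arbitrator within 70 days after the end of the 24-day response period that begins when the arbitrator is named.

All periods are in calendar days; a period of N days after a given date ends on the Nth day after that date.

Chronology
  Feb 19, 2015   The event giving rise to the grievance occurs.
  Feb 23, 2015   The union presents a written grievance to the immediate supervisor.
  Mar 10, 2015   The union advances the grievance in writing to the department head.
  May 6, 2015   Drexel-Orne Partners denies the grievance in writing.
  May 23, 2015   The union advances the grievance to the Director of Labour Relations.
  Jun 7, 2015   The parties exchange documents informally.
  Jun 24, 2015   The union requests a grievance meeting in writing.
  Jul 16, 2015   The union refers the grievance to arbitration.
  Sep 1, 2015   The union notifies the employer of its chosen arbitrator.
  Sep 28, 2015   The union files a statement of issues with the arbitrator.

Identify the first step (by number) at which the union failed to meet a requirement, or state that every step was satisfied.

(1) due by Feb 19, 2015 + 60 days = Apr 20, 2015; done Feb 23, 2015 — timely.
(2) due by Feb 19, 2015 + 34 days = Mar 25, 2015; Mar 10, 2015 is within that limit.
(3) due by Mar 10, 2015 + 77 days = May 26, 2015; completed May 23, 2015, before the deadline.
(4) the permitted window runs from May 23, 2015 + 9 = Jun 1, 2015 to May 23, 2015 + 33 = Jun 25, 2015; done Jun 24, 2015 — within the window.
(5) due by Jun 24, 2015 + 23 days = Jul 17, 2015; completed Jul 16, 2015, before the deadline.
(6) the permitted window runs from Aug 6, 2015 + 14 = Aug 20, 2015 to Aug 6, 2015 + 28 = Sep 3, 2015; done Sep 1, 2015, which is between those dates.
(7) due by Sep 25, 2015 + 70 days = Dec 4, 2015; completed Sep 28, 2015, before the deadline.

None — every step was satisfied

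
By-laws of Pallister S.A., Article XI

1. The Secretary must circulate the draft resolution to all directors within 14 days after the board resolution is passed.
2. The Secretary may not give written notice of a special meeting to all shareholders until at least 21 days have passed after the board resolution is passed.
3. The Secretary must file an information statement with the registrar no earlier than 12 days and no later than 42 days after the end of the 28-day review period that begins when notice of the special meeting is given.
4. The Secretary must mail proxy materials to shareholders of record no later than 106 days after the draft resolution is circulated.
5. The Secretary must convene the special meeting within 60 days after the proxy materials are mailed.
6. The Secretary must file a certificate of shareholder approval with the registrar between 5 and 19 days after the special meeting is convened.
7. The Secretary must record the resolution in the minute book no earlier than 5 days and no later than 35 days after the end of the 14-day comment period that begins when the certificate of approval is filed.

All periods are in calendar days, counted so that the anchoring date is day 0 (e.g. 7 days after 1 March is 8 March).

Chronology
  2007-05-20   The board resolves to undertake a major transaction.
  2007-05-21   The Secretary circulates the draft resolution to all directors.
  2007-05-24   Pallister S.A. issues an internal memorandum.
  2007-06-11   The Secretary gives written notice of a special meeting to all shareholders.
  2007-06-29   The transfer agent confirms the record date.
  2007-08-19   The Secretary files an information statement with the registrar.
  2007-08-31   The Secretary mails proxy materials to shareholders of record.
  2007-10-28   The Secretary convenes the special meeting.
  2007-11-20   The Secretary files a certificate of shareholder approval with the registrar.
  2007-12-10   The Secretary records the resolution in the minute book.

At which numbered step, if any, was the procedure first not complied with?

Step 6

Step 1: 14 days after 2007-05-20 (when the board resolution is passed) is 2007-06-03; done 2007-05-21 — timely.
Step 2: the earliest permitted date is 21 days after 2007-05-20 (when the board resolution is passed), i.e. 2007-06-10; done 2007-06-11, after the minimum wait.
Step 3: the window is 12–42 days after 2007-07-09 (end of the 28-day review period, which began when notice of the special meeting is given on 2007-06-11), so 2007-07-21 through 2007-08-20; done 2007-08-19, which is between those dates.
Step 4: 106 days after 2007-05-21 (when the draft resolution is circulated) is 2007-09-04; done 2007-08-31 — timely.
Step 5: 60 days after 2007-08-31 (when the proxy materials are mailed) is 2007-10-30; 2007-10-28 is within that limit.
Step 6: the window is 5–19 days after 2007-10-28 (when the special meeting is convened), so 2007-11-02 through 2007-11-16; done 2007-11-20 — 4 days after the window closed.
The analysis stops there.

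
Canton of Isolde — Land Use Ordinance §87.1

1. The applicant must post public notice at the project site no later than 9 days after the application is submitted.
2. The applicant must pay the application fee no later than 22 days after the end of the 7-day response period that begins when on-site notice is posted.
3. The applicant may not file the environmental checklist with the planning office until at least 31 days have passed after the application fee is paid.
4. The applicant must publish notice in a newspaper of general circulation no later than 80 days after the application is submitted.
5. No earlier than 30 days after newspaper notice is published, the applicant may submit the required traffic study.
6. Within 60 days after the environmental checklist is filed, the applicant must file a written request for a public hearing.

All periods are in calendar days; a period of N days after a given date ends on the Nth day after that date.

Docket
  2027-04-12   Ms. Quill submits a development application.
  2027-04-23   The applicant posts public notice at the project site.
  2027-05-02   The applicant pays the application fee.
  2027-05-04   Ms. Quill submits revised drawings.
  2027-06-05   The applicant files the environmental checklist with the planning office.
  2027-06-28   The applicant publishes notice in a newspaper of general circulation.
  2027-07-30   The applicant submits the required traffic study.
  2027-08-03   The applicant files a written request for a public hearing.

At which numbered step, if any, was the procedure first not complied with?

(1) due by 2027-04-12 + 9 days = 2027-04-21; not done until 2027-04-23, 2 days after the deadline.

Step 1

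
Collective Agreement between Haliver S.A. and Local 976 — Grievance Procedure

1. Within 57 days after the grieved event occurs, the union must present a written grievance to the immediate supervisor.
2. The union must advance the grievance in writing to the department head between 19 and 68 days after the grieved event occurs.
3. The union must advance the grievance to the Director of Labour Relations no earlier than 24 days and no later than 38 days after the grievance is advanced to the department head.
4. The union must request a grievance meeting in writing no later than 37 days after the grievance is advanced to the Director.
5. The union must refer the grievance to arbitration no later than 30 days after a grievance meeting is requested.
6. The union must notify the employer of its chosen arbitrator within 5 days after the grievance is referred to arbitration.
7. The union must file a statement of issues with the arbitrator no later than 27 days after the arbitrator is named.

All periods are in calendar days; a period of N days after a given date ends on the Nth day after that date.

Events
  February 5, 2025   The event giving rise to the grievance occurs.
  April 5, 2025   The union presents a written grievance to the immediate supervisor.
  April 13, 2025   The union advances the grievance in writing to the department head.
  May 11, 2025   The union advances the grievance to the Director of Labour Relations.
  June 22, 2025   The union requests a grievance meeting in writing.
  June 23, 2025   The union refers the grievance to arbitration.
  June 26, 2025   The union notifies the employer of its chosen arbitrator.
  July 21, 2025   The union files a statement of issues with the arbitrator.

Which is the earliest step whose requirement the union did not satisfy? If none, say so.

Step 1

Step 1: 57 days after February 5, 2025 (when the grieved event occurs) is April 3, 2025; April 5, 2025 misses that deadline by 2 days.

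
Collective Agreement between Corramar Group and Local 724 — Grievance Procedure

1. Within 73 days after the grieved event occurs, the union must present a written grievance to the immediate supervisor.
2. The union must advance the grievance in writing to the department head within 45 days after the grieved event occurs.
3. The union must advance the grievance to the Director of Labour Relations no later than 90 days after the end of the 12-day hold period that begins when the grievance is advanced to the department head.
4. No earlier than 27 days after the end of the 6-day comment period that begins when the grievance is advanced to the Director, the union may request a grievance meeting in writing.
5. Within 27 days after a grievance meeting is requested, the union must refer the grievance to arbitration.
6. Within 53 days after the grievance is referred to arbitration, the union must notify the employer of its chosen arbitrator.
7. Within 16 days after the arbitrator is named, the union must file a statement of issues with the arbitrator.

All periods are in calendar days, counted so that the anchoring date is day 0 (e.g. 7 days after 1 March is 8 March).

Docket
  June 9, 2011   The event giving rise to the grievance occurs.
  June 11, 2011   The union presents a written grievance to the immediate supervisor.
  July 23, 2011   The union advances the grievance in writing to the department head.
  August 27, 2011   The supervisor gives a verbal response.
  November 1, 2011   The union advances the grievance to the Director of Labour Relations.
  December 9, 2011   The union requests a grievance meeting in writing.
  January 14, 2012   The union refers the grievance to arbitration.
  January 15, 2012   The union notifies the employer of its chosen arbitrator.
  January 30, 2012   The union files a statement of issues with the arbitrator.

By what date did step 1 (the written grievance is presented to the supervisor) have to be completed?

August 21, 2011

Step 1 runs from June 9, 2011, when the grieved event occurs. 73 days after June 9, 2011 is August 21, 2011.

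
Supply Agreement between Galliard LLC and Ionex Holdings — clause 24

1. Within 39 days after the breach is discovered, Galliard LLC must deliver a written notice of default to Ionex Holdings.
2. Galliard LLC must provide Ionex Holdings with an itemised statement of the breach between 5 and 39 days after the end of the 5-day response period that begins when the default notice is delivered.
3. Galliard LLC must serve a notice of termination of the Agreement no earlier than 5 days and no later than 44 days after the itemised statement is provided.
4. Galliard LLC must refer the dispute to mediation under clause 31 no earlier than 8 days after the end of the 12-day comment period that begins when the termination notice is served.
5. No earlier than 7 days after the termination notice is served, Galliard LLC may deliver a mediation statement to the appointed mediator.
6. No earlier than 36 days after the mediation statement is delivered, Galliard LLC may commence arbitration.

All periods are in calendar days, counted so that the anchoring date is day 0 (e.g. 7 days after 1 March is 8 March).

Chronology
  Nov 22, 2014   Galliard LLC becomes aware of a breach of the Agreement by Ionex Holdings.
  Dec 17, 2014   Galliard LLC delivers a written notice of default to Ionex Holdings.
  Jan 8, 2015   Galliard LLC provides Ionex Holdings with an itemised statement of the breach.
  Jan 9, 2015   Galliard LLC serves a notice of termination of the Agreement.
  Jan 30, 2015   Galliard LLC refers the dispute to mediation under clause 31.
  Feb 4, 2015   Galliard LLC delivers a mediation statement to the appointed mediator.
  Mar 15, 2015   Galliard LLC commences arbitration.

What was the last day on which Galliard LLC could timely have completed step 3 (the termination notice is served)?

Feb 21, 2015

Step 3 runs from Jan 8, 2015, when the itemised statement is provided. The window is 5–44 days after Jan 8, 2015; it closes on Feb 21, 2015.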